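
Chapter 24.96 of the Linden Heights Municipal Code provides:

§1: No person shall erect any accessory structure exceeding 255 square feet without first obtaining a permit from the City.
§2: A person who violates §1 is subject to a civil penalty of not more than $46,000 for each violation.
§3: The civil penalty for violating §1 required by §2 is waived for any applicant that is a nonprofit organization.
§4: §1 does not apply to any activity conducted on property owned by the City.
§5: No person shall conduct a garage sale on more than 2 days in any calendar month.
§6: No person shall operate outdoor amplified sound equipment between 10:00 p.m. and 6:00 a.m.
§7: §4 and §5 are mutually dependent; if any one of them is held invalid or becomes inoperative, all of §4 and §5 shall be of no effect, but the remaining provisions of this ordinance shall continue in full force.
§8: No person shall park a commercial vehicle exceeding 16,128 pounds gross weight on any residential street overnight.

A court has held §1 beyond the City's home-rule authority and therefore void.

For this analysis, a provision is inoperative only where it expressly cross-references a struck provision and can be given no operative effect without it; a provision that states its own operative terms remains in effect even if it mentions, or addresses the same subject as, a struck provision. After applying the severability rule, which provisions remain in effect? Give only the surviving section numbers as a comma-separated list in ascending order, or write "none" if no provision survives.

§1 is struck. §2 merely fixes the civil penalty for violating §1; with §1 gone it has nothing to operate on and falls away. §4 has no operative effect of its own apart from §1 and is therefore inoperative. §3 does nothing except set the nonprofit waiver of the civil penalty for violating §1 by reference to §2; with §2 gone it has no independent effect and is inoperative. §7 declares §4 and §5 mutually dependent; since one of them has fallen, all of them are of no effect. That brings down §5 as well. The remainder continues in force under §7. §6, §7, and §8 remain in effect.

6, 7, 8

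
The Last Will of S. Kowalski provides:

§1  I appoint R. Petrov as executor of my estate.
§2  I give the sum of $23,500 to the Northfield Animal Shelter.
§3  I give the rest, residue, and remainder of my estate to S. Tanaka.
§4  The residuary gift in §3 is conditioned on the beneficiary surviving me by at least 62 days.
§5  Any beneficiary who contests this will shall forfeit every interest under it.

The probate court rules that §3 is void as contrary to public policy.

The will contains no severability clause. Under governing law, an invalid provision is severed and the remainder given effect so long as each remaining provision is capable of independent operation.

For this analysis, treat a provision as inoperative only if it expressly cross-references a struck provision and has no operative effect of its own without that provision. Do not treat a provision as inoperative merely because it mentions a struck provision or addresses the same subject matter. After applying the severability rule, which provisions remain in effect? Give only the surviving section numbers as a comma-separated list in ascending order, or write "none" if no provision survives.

§3 is struck. The only function of §4 is the survivorship condition on §3, so it cannot stand once §3 is removed. With no severability clause, the stated default rule severs what cannot stand and enforces each remaining provision that can operate on its own. The provisions still in force are §1, §2, and §5.

1, 2, 5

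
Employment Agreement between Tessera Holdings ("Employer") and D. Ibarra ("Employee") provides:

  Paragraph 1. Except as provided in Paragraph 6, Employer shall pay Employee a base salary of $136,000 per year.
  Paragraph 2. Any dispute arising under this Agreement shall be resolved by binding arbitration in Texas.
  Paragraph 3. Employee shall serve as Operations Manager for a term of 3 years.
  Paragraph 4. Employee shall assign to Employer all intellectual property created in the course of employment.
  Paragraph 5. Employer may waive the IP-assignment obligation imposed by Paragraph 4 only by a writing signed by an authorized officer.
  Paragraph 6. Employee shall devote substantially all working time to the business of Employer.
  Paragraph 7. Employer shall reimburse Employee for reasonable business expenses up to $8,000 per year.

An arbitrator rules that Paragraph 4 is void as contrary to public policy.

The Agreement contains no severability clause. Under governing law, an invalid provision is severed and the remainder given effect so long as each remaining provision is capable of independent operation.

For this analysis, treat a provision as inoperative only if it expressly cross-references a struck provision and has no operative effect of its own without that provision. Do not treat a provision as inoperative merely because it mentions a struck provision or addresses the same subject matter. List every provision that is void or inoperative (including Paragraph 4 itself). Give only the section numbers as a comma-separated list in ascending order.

Paragraph 4 is struck. Paragraph 5 operates only by reference to Paragraph 4, so it falls with Paragraph 4. Under the stated default rule, only provisions that cannot operate independently fall away; the rest are enforced. The provisions still in force are Paragraph 1, Paragraph 2, Paragraph 3, Paragraph 6, and Paragraph 7.

4, 5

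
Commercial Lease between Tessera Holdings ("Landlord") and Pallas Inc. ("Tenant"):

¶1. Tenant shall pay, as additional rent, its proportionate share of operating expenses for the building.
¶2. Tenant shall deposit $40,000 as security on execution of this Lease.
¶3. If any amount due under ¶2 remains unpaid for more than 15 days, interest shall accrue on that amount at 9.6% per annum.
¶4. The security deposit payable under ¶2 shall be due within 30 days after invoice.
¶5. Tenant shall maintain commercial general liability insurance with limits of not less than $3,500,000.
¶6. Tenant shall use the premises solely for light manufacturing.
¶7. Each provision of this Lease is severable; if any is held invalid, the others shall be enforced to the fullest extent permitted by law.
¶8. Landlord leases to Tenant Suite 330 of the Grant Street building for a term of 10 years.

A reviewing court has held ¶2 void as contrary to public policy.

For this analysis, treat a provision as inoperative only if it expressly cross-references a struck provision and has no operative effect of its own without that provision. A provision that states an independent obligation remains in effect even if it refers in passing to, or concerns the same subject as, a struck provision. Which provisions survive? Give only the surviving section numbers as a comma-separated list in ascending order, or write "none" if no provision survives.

¶2 is struck. ¶3 does nothing except set the default interest on the security deposit by reference to ¶2; with ¶2 gone it has no independent effect and is inoperative. ¶4 operates only by reference to ¶2, so it falls with ¶2. ¶7 is a severability clause and preserves every provision that can still be given independent effect. ¶1, ¶5, ¶6, ¶7, and ¶8 remain in effect.

1, 5, 6, 7, 8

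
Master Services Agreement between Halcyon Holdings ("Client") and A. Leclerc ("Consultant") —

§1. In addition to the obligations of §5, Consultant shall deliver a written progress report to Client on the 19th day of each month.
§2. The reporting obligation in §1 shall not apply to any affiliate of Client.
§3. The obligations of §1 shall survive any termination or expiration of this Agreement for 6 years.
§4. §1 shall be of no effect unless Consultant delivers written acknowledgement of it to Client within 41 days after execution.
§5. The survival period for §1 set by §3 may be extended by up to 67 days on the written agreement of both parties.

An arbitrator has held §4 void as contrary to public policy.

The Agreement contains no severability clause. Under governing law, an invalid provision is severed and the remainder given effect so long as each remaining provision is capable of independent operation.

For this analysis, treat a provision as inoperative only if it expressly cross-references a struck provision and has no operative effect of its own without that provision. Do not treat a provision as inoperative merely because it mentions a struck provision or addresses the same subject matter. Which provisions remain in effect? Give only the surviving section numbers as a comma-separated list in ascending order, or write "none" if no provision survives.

1, 2, 3, 5

§4 is struck. No other provision's operative terms depend on §4. Under the stated default rule, only provisions that cannot operate independently fall away; the rest are enforced. §1, §2, §3, and §5 remain in effect.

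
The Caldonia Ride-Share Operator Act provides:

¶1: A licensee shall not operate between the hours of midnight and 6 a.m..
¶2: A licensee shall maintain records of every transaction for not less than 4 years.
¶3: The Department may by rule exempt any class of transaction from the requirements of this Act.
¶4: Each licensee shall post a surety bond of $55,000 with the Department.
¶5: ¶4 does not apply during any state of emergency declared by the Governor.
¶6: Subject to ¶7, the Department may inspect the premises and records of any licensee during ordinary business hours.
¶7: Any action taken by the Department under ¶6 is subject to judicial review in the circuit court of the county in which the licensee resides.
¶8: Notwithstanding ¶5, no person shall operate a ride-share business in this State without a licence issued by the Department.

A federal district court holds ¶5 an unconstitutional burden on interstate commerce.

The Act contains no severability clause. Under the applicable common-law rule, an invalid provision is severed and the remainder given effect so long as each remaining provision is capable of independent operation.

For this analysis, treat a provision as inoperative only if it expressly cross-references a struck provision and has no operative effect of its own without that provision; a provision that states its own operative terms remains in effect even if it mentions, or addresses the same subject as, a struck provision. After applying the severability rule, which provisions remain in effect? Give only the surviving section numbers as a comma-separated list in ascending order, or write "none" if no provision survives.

1, 2, 3, 4, 6, 7, 8

¶5 is struck. Although ¶8 refers to ¶5, its operative terms do not depend on ¶5, so it remains in effect. Nothing else in the Act is defined by reference to ¶5. With no severability clause, the stated default rule severs what cannot stand and enforces each remaining provision that can operate on its own. That leaves ¶1, ¶2, ¶3, ¶4, ¶6, ¶7, and ¶8 in effect.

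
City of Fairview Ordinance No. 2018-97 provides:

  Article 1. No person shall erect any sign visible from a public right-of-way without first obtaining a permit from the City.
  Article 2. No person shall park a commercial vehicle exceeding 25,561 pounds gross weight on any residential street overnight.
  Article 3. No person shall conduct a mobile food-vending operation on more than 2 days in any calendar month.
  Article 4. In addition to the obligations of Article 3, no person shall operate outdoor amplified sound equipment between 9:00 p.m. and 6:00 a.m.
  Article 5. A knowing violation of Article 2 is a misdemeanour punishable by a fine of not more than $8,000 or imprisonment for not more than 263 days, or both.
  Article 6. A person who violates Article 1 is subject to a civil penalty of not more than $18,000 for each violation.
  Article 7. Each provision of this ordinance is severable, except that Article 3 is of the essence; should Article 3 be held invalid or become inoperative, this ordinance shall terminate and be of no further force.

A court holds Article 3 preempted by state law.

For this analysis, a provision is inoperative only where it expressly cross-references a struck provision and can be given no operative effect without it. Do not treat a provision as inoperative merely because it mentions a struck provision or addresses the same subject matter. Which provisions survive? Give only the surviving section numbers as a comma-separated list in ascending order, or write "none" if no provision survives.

Article 3 is struck. Nothing else in the ordinance is defined by reference to Article 3. Article 7 makes Article 3 an essential term, and Article 3 is the provision held invalid; under Article 7, the entire ordinance is therefore void. No provision of the ordinance survives.

none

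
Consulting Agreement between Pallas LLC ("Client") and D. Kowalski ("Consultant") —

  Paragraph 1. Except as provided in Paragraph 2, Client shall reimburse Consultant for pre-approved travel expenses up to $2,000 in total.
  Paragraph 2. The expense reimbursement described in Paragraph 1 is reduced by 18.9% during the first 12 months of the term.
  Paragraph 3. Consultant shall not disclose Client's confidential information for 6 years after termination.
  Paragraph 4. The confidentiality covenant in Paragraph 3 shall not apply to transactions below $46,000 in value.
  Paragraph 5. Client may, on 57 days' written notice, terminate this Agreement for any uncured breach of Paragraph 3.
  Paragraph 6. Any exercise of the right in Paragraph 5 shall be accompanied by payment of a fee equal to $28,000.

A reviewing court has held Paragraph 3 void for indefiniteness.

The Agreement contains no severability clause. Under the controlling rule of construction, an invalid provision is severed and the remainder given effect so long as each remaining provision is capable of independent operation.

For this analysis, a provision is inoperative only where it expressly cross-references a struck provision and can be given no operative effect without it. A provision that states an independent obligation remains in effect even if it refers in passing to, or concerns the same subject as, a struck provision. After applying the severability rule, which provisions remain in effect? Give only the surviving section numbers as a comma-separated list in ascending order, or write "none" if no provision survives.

1, 2

Paragraph 3 is struck. Paragraph 4 has no operative effect of its own apart from Paragraph 3 and is therefore inoperative. Paragraph 5 has no operative effect of its own apart from Paragraph 3 and is therefore inoperative. Paragraph 6 operates only by reference to Paragraph 5, so it falls with Paragraph 5. With no severability clause, the stated default rule severs what cannot stand and enforces each remaining provision that can operate on its own. Paragraph 1 and Paragraph 2 remain in effect.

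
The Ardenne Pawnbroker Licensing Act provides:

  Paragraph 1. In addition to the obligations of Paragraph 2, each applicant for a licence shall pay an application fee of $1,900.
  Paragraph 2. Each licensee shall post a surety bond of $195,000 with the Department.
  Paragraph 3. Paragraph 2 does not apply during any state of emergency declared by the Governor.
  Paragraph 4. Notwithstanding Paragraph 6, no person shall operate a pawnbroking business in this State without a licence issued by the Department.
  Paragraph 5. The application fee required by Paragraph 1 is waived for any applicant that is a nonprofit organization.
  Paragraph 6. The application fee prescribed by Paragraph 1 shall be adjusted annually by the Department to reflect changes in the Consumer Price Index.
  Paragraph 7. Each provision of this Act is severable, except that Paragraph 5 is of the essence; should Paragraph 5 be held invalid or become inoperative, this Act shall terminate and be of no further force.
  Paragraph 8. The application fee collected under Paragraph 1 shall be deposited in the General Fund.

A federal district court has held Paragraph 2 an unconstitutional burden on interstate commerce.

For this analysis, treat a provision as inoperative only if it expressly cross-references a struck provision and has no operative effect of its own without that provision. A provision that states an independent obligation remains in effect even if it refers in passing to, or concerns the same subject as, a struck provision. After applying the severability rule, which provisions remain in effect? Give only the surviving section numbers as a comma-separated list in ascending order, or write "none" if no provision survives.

1, 4, 5, 6, 7, 8

Paragraph 2 is struck. Paragraph 3 has no operative effect of its own apart from Paragraph 2 and is therefore inoperative. Paragraph 1 mentions Paragraph 2 but its own obligation stands independently of Paragraph 2, so Paragraph 1 is not affected. Paragraph 7 makes Paragraph 5 an essential term, but Paragraph 5 is unaffected, so the severability proviso in Paragraph 7 preserves the remaining provisions. The provisions still in force are Paragraph 1, Paragraph 4, Paragraph 5, Paragraph 6, Paragraph 7, and Paragraph 8.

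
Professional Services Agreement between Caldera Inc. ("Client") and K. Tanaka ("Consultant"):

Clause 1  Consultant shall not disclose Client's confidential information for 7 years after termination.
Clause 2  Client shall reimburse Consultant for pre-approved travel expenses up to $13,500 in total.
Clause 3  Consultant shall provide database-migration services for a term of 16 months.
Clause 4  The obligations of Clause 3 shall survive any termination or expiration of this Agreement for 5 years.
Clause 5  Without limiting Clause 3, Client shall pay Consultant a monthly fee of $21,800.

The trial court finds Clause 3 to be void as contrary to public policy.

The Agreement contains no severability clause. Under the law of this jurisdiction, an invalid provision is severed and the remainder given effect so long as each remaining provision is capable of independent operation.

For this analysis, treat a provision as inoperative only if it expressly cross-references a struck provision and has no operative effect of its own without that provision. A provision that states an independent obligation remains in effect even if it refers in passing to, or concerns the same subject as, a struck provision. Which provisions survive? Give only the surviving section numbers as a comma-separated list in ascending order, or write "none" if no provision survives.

1, 2, 5

Clause 3 is struck. Clause 4 merely fixes the survival period for Clause 3; with Clause 3 gone it has nothing to operate on and falls away. Although Clause 5 refers to Clause 3, its operative terms do not depend on Clause 3, so it remains in effect. With no severability clause, the stated default rule severs what cannot stand and enforces each remaining provision that can operate on its own. That leaves Clause 1, Clause 2, and Clause 5 in effect.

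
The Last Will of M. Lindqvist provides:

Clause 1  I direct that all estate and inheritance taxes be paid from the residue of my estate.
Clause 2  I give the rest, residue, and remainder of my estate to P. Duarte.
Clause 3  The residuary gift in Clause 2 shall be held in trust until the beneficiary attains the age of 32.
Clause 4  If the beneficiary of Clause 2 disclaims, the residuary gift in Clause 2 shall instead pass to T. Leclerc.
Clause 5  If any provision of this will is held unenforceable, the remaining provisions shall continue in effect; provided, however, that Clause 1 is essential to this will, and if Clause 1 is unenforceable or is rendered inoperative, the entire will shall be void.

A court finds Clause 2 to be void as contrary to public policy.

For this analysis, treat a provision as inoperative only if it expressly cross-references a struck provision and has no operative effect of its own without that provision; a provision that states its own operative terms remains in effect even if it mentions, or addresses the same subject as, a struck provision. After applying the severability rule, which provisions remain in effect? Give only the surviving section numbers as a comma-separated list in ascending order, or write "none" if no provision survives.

Clause 2 is struck. Clause 3 operates only by reference to Clause 2, so it falls with Clause 2. Clause 4 has no operative effect of its own apart from Clause 2 and is therefore inoperative. Clause 5 makes Clause 1 an essential term, but Clause 1 is unaffected, so the severability proviso in Clause 5 preserves the remaining provisions. Clause 1 and Clause 5 remain in effect.

1, 5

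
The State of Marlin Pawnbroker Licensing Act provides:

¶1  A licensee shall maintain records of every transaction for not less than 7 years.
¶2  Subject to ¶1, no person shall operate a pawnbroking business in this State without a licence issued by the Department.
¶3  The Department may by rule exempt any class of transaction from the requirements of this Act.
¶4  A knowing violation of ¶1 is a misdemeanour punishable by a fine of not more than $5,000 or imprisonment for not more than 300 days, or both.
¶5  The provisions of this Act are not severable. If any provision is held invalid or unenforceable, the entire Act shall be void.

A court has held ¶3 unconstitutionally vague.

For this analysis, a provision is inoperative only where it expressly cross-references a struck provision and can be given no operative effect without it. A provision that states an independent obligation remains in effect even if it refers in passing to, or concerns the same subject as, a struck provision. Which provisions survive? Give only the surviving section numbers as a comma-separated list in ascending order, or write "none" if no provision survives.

¶3 is struck. No other provision's operative terms depend on ¶3. ¶5 provides that the Act is not severable, so the invalidity of any one provision voids the entire Act. No provision of the Act survives.

none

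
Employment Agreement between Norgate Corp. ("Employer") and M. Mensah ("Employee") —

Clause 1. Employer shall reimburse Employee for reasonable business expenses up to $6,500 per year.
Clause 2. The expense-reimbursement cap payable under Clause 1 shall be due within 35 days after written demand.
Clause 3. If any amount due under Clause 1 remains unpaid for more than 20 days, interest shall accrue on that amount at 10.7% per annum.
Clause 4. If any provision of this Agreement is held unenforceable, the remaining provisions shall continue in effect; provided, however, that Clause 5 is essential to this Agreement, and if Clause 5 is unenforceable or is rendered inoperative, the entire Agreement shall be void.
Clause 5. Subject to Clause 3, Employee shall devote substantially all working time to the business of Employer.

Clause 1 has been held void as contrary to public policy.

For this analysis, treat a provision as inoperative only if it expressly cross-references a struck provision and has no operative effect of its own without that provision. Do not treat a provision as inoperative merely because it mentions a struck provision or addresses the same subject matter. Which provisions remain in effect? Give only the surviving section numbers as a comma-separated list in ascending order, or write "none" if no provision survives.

4, 5

Clause 1 is struck. Clause 2 does nothing except set the payment deadline for the expense-reimbursement cap by reference to Clause 1; with Clause 1 gone it has no independent effect and is inoperative. Clause 3 does nothing except set the default interest on the expense-reimbursement cap by reference to Clause 1; with Clause 1 gone it has no independent effect and is inoperative. Although Clause 5 refers to Clause 3, its operative terms do not depend on Clause 3, so it remains in effect. Clause 4 makes Clause 5 an essential term, but Clause 5 is unaffected, so the severability proviso in Clause 4 preserves the remaining provisions. Clause 4 and Clause 5 remain in effect.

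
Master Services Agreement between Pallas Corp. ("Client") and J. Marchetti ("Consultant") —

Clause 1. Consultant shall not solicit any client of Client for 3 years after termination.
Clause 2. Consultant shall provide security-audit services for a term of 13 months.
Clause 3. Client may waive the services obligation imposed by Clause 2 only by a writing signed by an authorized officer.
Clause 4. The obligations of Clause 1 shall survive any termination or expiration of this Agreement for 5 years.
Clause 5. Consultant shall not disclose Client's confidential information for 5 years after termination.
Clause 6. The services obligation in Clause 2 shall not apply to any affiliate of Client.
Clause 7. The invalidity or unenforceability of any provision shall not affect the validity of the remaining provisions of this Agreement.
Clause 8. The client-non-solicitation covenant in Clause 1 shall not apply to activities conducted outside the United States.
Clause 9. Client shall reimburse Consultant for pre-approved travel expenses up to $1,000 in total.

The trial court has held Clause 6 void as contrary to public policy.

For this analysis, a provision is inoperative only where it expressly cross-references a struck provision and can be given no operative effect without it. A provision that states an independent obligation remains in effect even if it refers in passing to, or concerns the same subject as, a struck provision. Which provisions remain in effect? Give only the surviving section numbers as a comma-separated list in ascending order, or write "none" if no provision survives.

Clause 6 is struck. No other provision's operative terms depend on Clause 6. Under the severability clause in Clause 7, the remaining provisions continue in force. The provisions still in force are Clause 1, Clause 2, Clause 3, Clause 4, Clause 5, Clause 7, Clause 8, and Clause 9.

1, 2, 3, 4, 5, 7, 8, 9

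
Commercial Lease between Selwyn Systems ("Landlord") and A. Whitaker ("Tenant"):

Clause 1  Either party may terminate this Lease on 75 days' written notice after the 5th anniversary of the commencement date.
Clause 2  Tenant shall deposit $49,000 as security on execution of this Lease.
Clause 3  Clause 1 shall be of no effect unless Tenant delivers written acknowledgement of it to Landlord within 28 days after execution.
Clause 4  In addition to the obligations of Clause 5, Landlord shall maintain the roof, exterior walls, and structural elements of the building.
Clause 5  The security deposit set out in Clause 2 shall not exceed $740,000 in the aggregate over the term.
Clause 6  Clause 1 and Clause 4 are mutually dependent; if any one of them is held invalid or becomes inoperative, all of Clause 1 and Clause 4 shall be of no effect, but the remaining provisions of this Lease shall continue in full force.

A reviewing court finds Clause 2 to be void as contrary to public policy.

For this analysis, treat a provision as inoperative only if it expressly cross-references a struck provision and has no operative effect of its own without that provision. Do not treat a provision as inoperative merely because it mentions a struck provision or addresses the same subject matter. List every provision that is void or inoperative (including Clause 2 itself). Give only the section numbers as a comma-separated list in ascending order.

Clause 2 is struck. Clause 5 operates only by reference to Clause 2, so it falls with Clause 2. Although Clause 4 refers to Clause 5, its operative terms do not depend on Clause 5, so it remains in effect. Clause 6 ties Clause 1 and Clause 4 together, but none of those is affected here; the remaining provisions continue in force under Clause 6. The provisions still in force are Clause 1, Clause 3, Clause 4, and Clause 6.

2, 5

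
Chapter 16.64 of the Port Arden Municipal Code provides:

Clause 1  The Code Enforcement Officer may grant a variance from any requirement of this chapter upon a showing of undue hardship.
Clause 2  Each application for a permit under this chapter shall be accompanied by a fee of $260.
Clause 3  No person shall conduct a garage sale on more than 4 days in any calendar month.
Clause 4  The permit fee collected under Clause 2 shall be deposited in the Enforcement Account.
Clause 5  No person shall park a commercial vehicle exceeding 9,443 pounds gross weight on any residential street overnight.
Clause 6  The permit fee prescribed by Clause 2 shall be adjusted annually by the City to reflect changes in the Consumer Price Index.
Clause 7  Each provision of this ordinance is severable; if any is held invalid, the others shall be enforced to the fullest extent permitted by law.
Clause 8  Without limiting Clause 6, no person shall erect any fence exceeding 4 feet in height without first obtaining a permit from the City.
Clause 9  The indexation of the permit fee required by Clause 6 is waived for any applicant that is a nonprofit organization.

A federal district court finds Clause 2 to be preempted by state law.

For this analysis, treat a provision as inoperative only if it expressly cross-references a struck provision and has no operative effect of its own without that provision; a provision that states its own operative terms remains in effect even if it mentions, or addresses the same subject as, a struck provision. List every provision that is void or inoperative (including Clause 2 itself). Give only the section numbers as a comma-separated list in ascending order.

Clause 2 is struck. The whole of Clause 4 is the disposition of the permit fee, defined by reference to Clause 2, so Clause 4 cannot stand once Clause 2 is removed. Clause 6 does nothing except set the indexation of the permit fee by reference to Clause 2; with Clause 2 gone it has no independent effect and is inoperative. Clause 9 does nothing except set the nonprofit waiver of the indexation of the permit fee by reference to Clause 6; with Clause 6 gone it has no independent effect and is inoperative. Clause 8 mentions Clause 6 but its own obligation stands independently of Clause 6, so Clause 8 is not affected. Clause 7 is a severability clause and preserves every provision that can still be given independent effect. That leaves Clause 1, Clause 3, Clause 5, Clause 7, and Clause 8 in effect.

2, 4, 6, 9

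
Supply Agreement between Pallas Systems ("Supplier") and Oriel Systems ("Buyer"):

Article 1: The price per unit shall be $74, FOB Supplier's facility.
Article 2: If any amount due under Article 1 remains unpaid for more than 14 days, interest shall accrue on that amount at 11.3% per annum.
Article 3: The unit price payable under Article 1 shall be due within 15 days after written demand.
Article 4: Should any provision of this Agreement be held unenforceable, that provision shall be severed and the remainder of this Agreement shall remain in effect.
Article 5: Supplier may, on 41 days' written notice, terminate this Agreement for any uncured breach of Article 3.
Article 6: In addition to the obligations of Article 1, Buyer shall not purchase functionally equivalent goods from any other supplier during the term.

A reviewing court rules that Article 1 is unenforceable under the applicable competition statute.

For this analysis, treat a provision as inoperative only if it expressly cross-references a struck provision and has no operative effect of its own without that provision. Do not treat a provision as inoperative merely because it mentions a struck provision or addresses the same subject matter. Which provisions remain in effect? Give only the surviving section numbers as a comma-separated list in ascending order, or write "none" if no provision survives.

4, 6

Article 1 is struck. Article 2 has no operative effect of its own apart from Article 1 and is therefore inoperative. Article 3 operates only by reference to Article 1, so it falls with Article 1. Article 5 has no operative effect of its own apart from Article 3 and is therefore inoperative. Although Article 6 refers to Article 1, its operative terms do not depend on Article 1, so it remains in effect. Under the severability clause in Article 4, the remaining provisions continue in force. Article 4 and Article 6 remain in effect.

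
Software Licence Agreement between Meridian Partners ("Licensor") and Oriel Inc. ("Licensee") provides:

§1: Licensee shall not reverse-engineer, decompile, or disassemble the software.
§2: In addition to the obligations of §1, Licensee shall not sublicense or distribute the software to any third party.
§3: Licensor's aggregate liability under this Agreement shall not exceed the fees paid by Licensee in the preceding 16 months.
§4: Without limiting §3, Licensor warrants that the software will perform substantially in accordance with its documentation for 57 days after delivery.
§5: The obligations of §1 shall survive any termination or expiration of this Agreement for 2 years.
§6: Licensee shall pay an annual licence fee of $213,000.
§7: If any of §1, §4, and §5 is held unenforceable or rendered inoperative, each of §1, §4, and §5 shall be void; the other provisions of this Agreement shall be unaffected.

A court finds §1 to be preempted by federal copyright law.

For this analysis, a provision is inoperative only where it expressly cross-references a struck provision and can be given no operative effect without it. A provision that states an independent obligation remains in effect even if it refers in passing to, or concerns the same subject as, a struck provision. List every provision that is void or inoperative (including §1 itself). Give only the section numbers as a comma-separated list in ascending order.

1, 4, 5

§1 is struck. §5 has no operative effect of its own apart from §1 and is therefore inoperative. Although §2 refers to §1, its operative terms do not depend on §1, so it remains in effect. §7 declares §1, §4, and §5 mutually dependent; since one of them has fallen, all of them are of no effect. That brings down §4 as well. The remainder continues in force under §7. That leaves §2, §3, §6, and §7 in effect.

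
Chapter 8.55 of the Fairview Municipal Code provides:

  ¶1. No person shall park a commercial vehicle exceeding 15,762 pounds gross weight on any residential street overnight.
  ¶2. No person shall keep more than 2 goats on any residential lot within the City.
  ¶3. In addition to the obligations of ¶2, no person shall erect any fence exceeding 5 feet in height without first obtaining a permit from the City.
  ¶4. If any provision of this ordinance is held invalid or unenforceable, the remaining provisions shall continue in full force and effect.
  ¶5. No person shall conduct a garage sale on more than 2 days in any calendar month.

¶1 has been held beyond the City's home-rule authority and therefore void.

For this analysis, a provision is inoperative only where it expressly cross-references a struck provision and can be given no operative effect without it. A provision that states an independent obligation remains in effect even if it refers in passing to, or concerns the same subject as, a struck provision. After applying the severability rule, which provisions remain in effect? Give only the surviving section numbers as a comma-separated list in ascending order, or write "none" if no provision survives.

2, 3, 4, 5

¶1 is struck. No other provision's operative terms depend on ¶1. ¶4 is a severability clause and preserves every provision that can still be given independent effect. The provisions still in force are ¶2, ¶3, ¶4, and ¶5.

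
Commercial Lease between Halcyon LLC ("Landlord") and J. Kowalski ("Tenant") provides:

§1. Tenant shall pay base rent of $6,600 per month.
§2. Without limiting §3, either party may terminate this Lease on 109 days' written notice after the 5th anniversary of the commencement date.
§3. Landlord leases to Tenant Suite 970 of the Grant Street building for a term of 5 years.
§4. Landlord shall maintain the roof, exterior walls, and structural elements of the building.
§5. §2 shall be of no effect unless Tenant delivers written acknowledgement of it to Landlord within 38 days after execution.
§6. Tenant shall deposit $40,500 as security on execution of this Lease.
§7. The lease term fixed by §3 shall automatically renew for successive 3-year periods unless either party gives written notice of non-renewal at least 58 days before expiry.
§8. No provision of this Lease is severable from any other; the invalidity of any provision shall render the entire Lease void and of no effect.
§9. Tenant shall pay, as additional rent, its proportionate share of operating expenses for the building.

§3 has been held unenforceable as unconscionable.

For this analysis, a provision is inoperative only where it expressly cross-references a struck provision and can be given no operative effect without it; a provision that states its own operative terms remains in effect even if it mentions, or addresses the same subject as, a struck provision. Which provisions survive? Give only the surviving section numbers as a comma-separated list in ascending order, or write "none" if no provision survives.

§3 is struck. The whole of §7 is the renewal of the lease term, defined by reference to §3, so §7 cannot stand once §3 is removed. §8 provides that the Lease is not severable, so the invalidity of any one provision voids the entire Lease. No provision of the Lease survives.

none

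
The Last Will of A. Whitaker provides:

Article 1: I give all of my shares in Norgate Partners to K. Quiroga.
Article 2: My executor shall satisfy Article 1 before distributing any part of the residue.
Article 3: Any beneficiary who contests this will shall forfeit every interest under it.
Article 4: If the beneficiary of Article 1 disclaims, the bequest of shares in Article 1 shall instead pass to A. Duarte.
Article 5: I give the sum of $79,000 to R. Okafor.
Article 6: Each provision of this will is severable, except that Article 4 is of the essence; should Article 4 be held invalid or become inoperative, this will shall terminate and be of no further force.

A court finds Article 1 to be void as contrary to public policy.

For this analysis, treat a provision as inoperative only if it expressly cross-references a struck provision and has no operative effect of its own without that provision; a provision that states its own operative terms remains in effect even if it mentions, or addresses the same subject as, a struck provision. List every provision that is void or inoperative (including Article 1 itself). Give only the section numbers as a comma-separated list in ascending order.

Article 1 is struck. The only function of Article 2 is the priority direction for Article 1, so it cannot stand once Article 1 is removed. Article 4 operates only by reference to Article 1, so it falls with Article 1. Article 6 makes Article 4 an essential term, and Article 4 has been rendered inoperative by the cascade; under Article 6, the entire will is therefore void. No provision of the will survives.

1, 2, 3, 4, 5, 6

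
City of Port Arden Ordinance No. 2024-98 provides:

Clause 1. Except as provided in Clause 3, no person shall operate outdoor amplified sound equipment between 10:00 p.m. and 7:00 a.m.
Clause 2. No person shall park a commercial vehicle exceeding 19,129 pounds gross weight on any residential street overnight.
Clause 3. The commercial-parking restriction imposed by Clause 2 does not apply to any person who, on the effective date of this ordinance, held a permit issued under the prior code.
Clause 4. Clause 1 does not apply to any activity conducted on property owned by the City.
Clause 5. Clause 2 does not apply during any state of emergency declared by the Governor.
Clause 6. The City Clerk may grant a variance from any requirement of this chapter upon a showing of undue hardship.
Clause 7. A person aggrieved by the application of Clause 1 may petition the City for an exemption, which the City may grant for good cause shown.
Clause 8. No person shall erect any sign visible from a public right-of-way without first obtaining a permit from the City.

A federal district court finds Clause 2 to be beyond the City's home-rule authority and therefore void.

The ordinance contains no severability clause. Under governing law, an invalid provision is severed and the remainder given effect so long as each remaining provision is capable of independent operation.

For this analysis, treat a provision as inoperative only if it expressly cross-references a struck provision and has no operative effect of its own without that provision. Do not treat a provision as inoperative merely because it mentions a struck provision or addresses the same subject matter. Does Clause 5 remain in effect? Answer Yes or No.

No

Clause 2 is struck. Clause 3 merely fixes the grandfather exemption from Clause 2; with Clause 2 gone it has nothing to operate on and falls away. The only function of Clause 5 is the emergency suspension of Clause 2, so it cannot stand once Clause 2 is removed. Although Clause 1 refers to Clause 3, its operative terms do not depend on Clause 3, so it remains in effect. Under the stated default rule, only provisions that cannot operate independently fall away; the rest are enforced. The provisions still in force are Clause 1, Clause 4, Clause 6, Clause 7, and Clause 8. Clause 5 is among the inoperative provisions, so the answer is no.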